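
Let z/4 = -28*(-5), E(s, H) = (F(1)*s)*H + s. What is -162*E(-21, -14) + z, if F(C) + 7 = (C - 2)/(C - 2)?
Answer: 289730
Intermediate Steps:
F(C) = -6 (F(C) = -7 + (C - 2)/(C - 2) = -7 + (-2 + C)/(-2 + C) = -7 + 1 = -6)
E(s, H) = s - 6*H*s (E(s, H) = (-6*s)*H + s = -6*H*s + s = s - 6*H*s)
z = 560 (z = 4*(-28*(-5)) = 4*140 = 560)
-162*E(-21, -14) + z = -(-3402)*(1 - 6*(-14)) + 560 = -(-3402)*(1 + 84) + 560 = -(-3402)*85 + 560 = -162*(-1785) + 560 = 289170 + 560 = 289730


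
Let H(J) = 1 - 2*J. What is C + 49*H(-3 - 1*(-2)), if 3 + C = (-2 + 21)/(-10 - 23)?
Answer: 4733/33 ≈ 143.42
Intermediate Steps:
C = -118/33 (C = -3 + (-2 + 21)/(-10 - 23) = -3 + 19/(-33) = -3 + 19*(-1/33) = -3 - 19/33 = -118/33 ≈ -3.5758)
C + 49*H(-3 - 1*(-2)) = -118/33 + 49*(1 - 2*(-3 - 1*(-2))) = -118/33 + 49*(1 - 2*(-3 + 2)) = -118/33 + 49*(1 - 2*(-1)) = -118/33 + 49*(1 + 2) = -118/33 + 49*3 = -118/33 + 147 = 4733/33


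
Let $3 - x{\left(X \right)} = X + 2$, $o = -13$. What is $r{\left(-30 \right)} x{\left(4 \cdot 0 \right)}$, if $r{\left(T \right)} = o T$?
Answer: $390$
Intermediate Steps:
$x{\left(X \right)} = 1 - X$ ($x{\left(X \right)} = 3 - \left(X + 2\right) = 3 - \left(2 + X\right) = 1 - X$)
$r{\left(T \right)} = - 13 T$
$r{\left(-30 \right)} x{\left(4 \cdot 0 \right)} = \left(-13\right) \left(-30\right) \left(1 - 4 \cdot 0\right) = 390 \left(1 - 0\right) = 390 \left(1 + 0\right) = 390 \cdot 1 = 390$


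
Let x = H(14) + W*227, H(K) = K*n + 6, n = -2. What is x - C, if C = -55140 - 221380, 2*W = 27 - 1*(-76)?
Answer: 576377/2 ≈ 2.8819e+5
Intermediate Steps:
W = 103/2 (W = (27 - 1*(-76))/2 = (27 + 76)/2 = (1/2)*103 = 103/2 ≈ 51.500)
H(K) = 6 - 2*K (H(K) = K*(-2) + 6 = -2*K + 6 = 6 - 2*K)
x = 23337/2 (x = (6 - 2*14) + (103/2)*227 = (6 - 28) + 23381/2 = -22 + 23381/2 = 23337/2 ≈ 11669.)
C = -276520
x - C = 23337/2 - 1*(-276520) = 23337/2 + 276520 = 576377/2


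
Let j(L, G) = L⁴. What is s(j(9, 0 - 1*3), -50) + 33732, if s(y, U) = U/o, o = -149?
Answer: 5026118/149 ≈ 33732.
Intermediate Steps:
s(y, U) = -U/149 (s(y, U) = U/(-149) = U*(-1/149) = -U/149)
s(j(9, 0 - 1*3), -50) + 33732 = -1/149*(-50) + 33732 = 50/149 + 33732 = 5026118/149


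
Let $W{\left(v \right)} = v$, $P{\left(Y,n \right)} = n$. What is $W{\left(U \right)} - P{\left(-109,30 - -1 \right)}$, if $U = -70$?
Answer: $-101$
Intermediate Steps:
$W{\left(U \right)} - P{\left(-109,30 - -1 \right)} = -70 - \left(30 - -1\right) = -70 - \left(30 + 1\right) = -70 - 31 = -101$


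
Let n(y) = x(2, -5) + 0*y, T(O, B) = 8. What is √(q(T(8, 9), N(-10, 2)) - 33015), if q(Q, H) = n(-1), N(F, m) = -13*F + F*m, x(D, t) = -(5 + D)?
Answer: I*√33022 ≈ 181.72*I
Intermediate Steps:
x(D, t) = -5 - D
n(y) = -7 (n(y) = (-5 - 1*2) + 0*y = (-5 - 2) + 0 = -7 + 0 = -7)
q(Q, H) = -7
√(q(T(8, 9), N(-10, 2)) - 33015) = √(-7 - 33015) = √(-33022) = I*√33022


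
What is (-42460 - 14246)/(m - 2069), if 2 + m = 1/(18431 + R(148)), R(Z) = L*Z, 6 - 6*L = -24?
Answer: 181185121/6617190 ≈ 27.381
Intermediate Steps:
L = 5 (L = 1 - 1/6*(-24) = 1 + 4 = 5)
R(Z) = 5*Z
m = -38341/19171 (m = -2 + 1/(18431 + 5*148) = -2 + 1/(18431 + 740) = -2 + 1/19171 = -38341/19171 ≈ -1.9999)
(-42460 - 14246)/(m - 2069) = (-42460 - 14246)/(-38341/19171 - 2069) = -56706/(-39703140/19171) = -56706*(-19171/39703140) = 181185121/6617190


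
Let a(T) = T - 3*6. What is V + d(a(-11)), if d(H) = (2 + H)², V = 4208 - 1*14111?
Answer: -9174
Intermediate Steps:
a(T) = -18 + T (a(T) = T - 18 = -18 + T)
V = -9903 (V = 4208 - 14111 = -9903)
V + d(a(-11)) = -9903 + (2 + (-18 - 11))² = -9903 + (2 - 29)² = -9903 + (-27)² = -9903 + 729 = -9174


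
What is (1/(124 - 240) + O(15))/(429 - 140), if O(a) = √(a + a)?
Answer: -1/33524 + √30/289 ≈ 0.018923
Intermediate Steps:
O(a) = √2*√a (O(a) = √(2*a) = √2*√a)
(1/(124 - 240) + O(15))/(429 - 140) = (1/(124 - 240) + √2*√15)/(429 - 140) = (1/(-116) + √30)/289 = (-1/116 + √30)*(1/289) = -1/33524 + √30/289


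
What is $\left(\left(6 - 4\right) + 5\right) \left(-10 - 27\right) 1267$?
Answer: $-328153$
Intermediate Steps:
$\left(\left(6 - 4\right) + 5\right) \left(-10 - 27\right) 1267 = \left(2 + 5\right) \left(-37\right) 1267 = 7 \left(-37\right) 1267 = \left(-259\right) 1267 = -328153$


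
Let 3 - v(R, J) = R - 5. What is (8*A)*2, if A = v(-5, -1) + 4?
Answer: 272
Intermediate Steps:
v(R, J) = 8 - R (v(R, J) = 3 - (R - 5) = 3 - (-5 + R) = 3 + (5 - R) = 8 - R)
A = 17 (A = (8 - 1*(-5)) + 4 = (8 + 5) + 4 = 13 + 4 = 17)
(8*A)*2 = (8*17)*2 = 136*2 = 272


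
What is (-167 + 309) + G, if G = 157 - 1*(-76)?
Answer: 375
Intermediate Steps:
G = 233 (G = 157 + 76 = 233)
(-167 + 309) + G = (-167 + 309) + 233 = 142 + 233 = 375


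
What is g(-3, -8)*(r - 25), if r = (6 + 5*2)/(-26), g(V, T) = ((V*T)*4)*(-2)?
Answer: 63936/13 ≈ 4918.2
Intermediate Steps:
g(V, T) = -8*T*V (g(V, T) = ((T*V)*4)*(-2) = (4*T*V)*(-2) = -8*T*V)
r = -8/13 (r = (6 + 10)*(-1/26) = 16*(-1/26) = -8/13 ≈ -0.61539)
g(-3, -8)*(r - 25) = (-8*(-8)*(-3))*(-8/13 - 25) = -192*(-333/13) = 63936/13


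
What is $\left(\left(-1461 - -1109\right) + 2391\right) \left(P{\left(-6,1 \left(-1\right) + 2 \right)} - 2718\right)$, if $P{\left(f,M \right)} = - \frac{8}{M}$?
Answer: $-5558314$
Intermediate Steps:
$\left(\left(-1461 - -1109\right) + 2391\right) \left(P{\left(-6,1 \left(-1\right) + 2 \right)} - 2718\right) = \left(\left(-1461 - -1109\right) + 2391\right) \left(- \frac{8}{1 \left(-1\right) + 2} - 2718\right) = \left(\left(-1461 + 1109\right) + 2391\right) \left(- \frac{8}{-1 + 2} - 2718\right) = \left(-352 + 2391\right) \left(- \frac{8}{1} - 2718\right) = 2039 \left(\left(-8\right) 1 - 2718\right) = 2039 \left(-8 - 2718\right) = 2039 \left(-2726\right) = -5558314$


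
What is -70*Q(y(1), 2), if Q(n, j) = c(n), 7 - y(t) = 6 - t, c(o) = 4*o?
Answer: -560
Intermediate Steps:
y(t) = 1 + t (y(t) = 7 - (6 - t) = 7 + (-6 + t) = 1 + t)
Q(n, j) = 4*n
-70*Q(y(1), 2) = -280*(1 + 1) = -280*2 = -70*8 = -560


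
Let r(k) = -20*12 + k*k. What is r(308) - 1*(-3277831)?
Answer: 3372455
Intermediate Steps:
r(k) = -240 + k²
r(308) - 1*(-3277831) = (-240 + 308²) - 1*(-3277831) = (-240 + 94864) + 3277831 = 94624 + 3277831 = 3372455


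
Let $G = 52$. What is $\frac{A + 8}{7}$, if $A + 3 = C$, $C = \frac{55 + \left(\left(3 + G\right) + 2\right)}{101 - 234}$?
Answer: $\frac{79}{133} \approx 0.59398$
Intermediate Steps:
$C = - \frac{16}{19}$ ($C = \frac{55 + \left(\left(3 + 52\right) + 2\right)}{101 - 234} = \frac{55 + \left(55 + 2\right)}{-133} = \left(55 + 57\right) \left(- \frac{1}{133}\right) = 112 \left(- \frac{1}{133}\right) = - \frac{16}{19} \approx -0.8421$)
$A = - \frac{73}{19}$ ($A = -3 - \frac{16}{19} = - \frac{73}{19} \approx -3.8421$)
$\frac{A + 8}{7} = \frac{- \frac{73}{19} + 8}{7} = \frac{79}{19} \cdot \frac{1}{7} = \frac{79}{133}$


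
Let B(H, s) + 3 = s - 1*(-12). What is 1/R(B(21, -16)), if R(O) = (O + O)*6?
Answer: -1/84 ≈ -0.011905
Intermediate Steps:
B(H, s) = 9 + s (B(H, s) = -3 + (s - 1*(-12)) = -3 + (s + 12) = -3 + (12 + s) = 9 + s)
R(O) = 12*O (R(O) = (2*O)*6 = 12*O)
1/R(B(21, -16)) = 1/(12*(9 - 16)) = 1/(12*(-7)) = 1/(-84) = -1/84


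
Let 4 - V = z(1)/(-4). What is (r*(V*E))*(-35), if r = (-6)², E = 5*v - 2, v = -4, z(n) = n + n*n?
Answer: 124740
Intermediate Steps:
z(n) = n + n²
E = -22 (E = 5*(-4) - 2 = -20 - 2 = -22)
V = 9/2 (V = 4 - 1*(1 + 1)/(-4) = 4 - 1*2*(-1)/4 = 4 - 2*(-1)/4 = 4 - 1*(-½) = 4 + ½ = 9/2 ≈ 4.5000)
r = 36
(r*(V*E))*(-35) = (36*((9/2)*(-22)))*(-35) = (36*(-99))*(-35) = -3564*(-35) = 124740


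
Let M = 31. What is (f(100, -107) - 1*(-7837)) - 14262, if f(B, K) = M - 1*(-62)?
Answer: -6332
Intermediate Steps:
f(B, K) = 93 (f(B, K) = 31 - 1*(-62) = 31 + 62 = 93)
(f(100, -107) - 1*(-7837)) - 14262 = (93 - 1*(-7837)) - 14262 = (93 + 7837) - 14262 = 7930 - 14262 = -6332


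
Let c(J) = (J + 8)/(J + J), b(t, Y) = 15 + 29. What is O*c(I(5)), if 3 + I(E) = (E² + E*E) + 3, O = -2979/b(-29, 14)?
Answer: -86391/2200 ≈ -39.269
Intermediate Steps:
b(t, Y) = 44
O = -2979/44 ≈ -67.705
I(E) = 2*E² (I(E) = -3 + ((E² + E*E) + 3) = -3 + ((E² + E²) + 3) = -3 + (2*E² + 3) = -3 + (3 + 2*E²) = 2*E²)
c(J) = (8 + J)/(2*J) (c(J) = (8 + J)/((2*J)) = (8 + J)*(1/(2*J)) = (8 + J)/(2*J))
O*c(I(5)) = -2979*(8 + 2*5²)/(88*(2*5²)) = -2979*(8 + 2*25)/(88*(2*25)) = -2979*(8 + 50)/(88*50) = -2979*58/(88*50) = -2979/44*29/50 = -86391/2200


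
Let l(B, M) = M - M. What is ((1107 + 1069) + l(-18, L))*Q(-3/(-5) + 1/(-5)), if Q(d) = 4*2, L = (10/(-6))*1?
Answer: 17408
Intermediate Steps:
L = -5/3 (L = (10*(-1/6))*1 = -5/3*1 = -5/3 ≈ -1.6667)
l(B, M) = 0
Q(d) = 8
((1107 + 1069) + l(-18, L))*Q(-3/(-5) + 1/(-5)) = ((1107 + 1069) + 0)*8 = (2176 + 0)*8 = 2176*8 = 17408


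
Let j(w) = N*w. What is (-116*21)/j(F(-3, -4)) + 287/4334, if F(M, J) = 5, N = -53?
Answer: 10633679/1148510 ≈ 9.2587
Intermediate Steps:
j(w) = -53*w
(-116*21)/j(F(-3, -4)) + 287/4334 = (-116*21)/((-53*5)) + 287/4334 = -2436/(-265) + 287*(1/4334) = -2436*(-1/265) + 287/4334 = 2436/265 + 287/4334 = 10633679/1148510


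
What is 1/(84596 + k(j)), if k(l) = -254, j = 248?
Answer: 1/84342 ≈ 1.1856e-5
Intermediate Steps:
1/(84596 + k(j)) = 1/(84596 - 254) = 1/84342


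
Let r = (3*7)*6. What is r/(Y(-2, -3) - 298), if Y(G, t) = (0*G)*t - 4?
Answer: -63/151 ≈ -0.41722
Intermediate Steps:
Y(G, t) = -4 (Y(G, t) = 0*t - 4 = 0 - 4 = -4)
r = 126 (r = 21*6 = 126)
r/(Y(-2, -3) - 298) = 126/(-4 - 298) = 126/(-302) = -1/302*126 = -63/151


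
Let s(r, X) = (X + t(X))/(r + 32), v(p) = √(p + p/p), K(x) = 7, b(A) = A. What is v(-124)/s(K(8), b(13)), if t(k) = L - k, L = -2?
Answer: -39*I*√123/2 ≈ -216.27*I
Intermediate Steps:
t(k) = -2 - k
v(p) = √(1 + p) (v(p) = √(p + 1) = √(1 + p))
s(r, X) = -2/(32 + r) (s(r, X) = (X + (-2 - X))/(r + 32) = -2/(32 + r))
v(-124)/s(K(8), b(13)) = √(1 - 124)/((-2/(32 + 7))) = √(-123)/((-2/39)) = (I*√123)/((-2*1/39)) = (I*√123)/(-2/39) = (I*√123)*(-39/2) = -39*I*√123/2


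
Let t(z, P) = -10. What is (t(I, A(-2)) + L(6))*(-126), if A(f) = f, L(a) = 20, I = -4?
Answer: -1260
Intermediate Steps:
(t(I, A(-2)) + L(6))*(-126) = (-10 + 20)*(-126) = 10*(-126) = -1260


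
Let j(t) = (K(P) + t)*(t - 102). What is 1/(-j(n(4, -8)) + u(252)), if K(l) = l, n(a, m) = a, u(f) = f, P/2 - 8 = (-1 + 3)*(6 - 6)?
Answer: 1/2212 ≈ 0.00045208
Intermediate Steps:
P = 16 (P = 16 + 2*((-1 + 3)*(6 - 6)) = 16 + 2*(2*0) = 16 + 2*0 = 16 + 0 = 16)
j(t) = (-102 + t)*(16 + t) (j(t) = (16 + t)*(t - 102) = (16 + t)*(-102 + t) = (-102 + t)*(16 + t))
1/(-j(n(4, -8)) + u(252)) = 1/(-(-1632 + 4**2 - 86*4) + 252) = 1/(-(-1632 + 16 - 344) + 252) = 1/(-1*(-1960) + 252) = 1/(1960 + 252) = 1/2212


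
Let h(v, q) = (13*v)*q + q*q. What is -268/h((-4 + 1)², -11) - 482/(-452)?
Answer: 170787/131758 ≈ 1.2962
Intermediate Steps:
h(v, q) = q² + 13*q*v (h(v, q) = 13*q*v + q² = q² + 13*q*v)
-268/h((-4 + 1)², -11) - 482/(-452) = -268*(-1/(11*(-11 + 13*(-4 + 1)²))) - 482/(-452) = -268*(-1/(11*(-11 + 13*(-3)²))) - 482*(-1/452) = -268*(-1/(11*(-11 + 13*9))) + 241/226 = -268*(-1/(11*(-11 + 117))) + 241/226 = -268/((-11*106)) + 241/226 = -268/(-1166) + 241/226 = -268*(-1/1166) + 241/226 = 134/583 + 241/226 = 170787/131758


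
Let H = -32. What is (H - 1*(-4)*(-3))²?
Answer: 1936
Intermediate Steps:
(H - 1*(-4)*(-3))² = (-32 - 1*(-4)*(-3))² = (-32 + 4*(-3))² = (-32 - 12)² = (-44)² = 1936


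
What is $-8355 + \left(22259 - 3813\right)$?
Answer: $10091$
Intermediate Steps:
$-8355 + \left(22259 - 3813\right) = -8355 + 18446 = 10091$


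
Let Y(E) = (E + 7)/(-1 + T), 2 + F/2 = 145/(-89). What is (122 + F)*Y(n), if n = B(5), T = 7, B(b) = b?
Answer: 20424/89 ≈ 229.48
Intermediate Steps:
n = 5
F = -646/89 (F = -4 + 2*(145/(-89)) = -4 + 2*(145*(-1/89)) = -4 + 2*(-145/89) = -4 - 290/89 = -646/89 ≈ -7.2584)
Y(E) = 7/6 + E/6 (Y(E) = (E + 7)/(-1 + 7) = (7 + E)/6 = (7 + E)*(⅙) = 7/6 + E/6)
(122 + F)*Y(n) = (122 - 646/89)*(7/6 + (⅙)*5) = 10212*(7/6 + ⅚)/89 = (10212/89)*2 = 20424/89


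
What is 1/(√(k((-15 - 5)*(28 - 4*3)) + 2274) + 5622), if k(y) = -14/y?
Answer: 899520/5056737593 - 44*√30070/5056737593 ≈ 0.00017638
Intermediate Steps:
1/(√(k((-15 - 5)*(28 - 4*3)) + 2274) + 5622) = 1/(√(-14*1/((-15 - 5)*(28 - 4*3)) + 2274) + 5622) = 1/(√(-14*(-1/(20*(28 - 12))) + 2274) + 5622) = 1/(√(-14/((-20*16)) + 2274) + 5622) = 1/(√(-14/(-320) + 2274) + 5622) = 1/(√(-14*(-1/320) + 2274) + 5622) = 1/(√(7/160 + 2274) + 5622) = 1/(√(363847/160) + 5622) = 1/(11*√30070/40 + 5622) = 1/(5622 + 11*√30070/40)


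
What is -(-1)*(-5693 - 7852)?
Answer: -13545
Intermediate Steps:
-(-1)*(-5693 - 7852) = -(-1)*(-13545) = -1*13545 = -13545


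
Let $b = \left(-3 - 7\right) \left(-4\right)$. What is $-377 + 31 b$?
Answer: $863$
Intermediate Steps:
$b = 40$ ($b = \left(-10\right) \left(-4\right) = 40$)
$-377 + 31 b = -377 + 31 \cdot 40 = -377 + 1240 = 863$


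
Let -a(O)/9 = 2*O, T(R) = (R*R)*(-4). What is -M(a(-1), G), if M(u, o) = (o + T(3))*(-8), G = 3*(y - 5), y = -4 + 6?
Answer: -360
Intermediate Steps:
y = 2
T(R) = -4*R² (T(R) = R²*(-4) = -4*R²)
a(O) = -18*O
G = -9 (G = 3*(2 - 5) = 3*(-3) = -9)
M(u, o) = 288 - 8*o (M(u, o) = (o - 4*3²)*(-8) = (o - 4*9)*(-8) = (o - 36)*(-8) = (-36 + o)*(-8) = 288 - 8*o)
-M(a(-1), G) = -(288 - 8*(-9)) = -(288 + 72) = -1*360 = -360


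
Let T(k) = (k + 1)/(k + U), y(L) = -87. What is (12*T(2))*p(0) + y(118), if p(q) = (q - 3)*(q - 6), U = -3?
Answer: -735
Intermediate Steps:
p(q) = (-6 + q)*(-3 + q) (p(q) = (-3 + q)*(-6 + q) = (-6 + q)*(-3 + q))
T(k) = (1 + k)/(-3 + k) (T(k) = (k + 1)/(k - 3) = (1 + k)/(-3 + k))
(12*T(2))*p(0) + y(118) = (12*((1 + 2)/(-3 + 2)))*(18 + 0² - 9*0) - 87 = (12*(3/(-1)))*(18 + 0 + 0) - 87 = (12*(-1*3))*18 - 87 = (12*(-3))*18 - 87 = -36*18 - 87 = -648 - 87 = -735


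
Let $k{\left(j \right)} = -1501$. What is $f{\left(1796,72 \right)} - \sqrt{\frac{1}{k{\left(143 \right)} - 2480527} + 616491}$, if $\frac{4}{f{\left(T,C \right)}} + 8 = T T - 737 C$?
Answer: $\frac{1}{793136} - \frac{\sqrt{949467497720479729}}{1241014} \approx -785.17$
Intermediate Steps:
$f{\left(T,C \right)} = \frac{4}{-8 + T^{2} - 737 C}$ ($f{\left(T,C \right)} = \frac{4}{-8 - \left(737 C - T T\right)} = \frac{4}{-8 - \left(- T^{2} + 737 C\right)} = \frac{4}{-8 + T^{2} - 737 C}$)
$f{\left(1796,72 \right)} - \sqrt{\frac{1}{k{\left(143 \right)} - 2480527} + 616491} = - \frac{4}{8 - 1796^{2} + 737 \cdot 72} - \sqrt{\frac{1}{-1501 - 2480527} + 616491} = - \frac{4}{8 - 3225616 + 53064} - \sqrt{\frac{1}{-2482028} + 616491} = - \frac{4}{8 - 3225616 + 53064} - \sqrt{- \frac{1}{2482028} + 616491} = - \frac{4}{-3172544} - \sqrt{\frac{1530147923747}{2482028}} = \left(-4\right) \left(- \frac{1}{3172544}\right) - \frac{\sqrt{949467497720479729}}{1241014} = \frac{1}{793136} - \frac{\sqrt{949467497720479729}}{1241014}$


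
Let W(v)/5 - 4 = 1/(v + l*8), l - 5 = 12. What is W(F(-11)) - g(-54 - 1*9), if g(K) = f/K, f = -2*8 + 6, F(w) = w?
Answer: 31313/1575 ≈ 19.881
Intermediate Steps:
l = 17 (l = 5 + 12 = 17)
f = -10 (f = -16 + 6 = -10)
g(K) = -10/K
W(v) = 20 + 5/(136 + v) (W(v) = 20 + 5/(v + 17*8) = 20 + 5/(v + 136) = 20 + 5/(136 + v))
W(F(-11)) - g(-54 - 1*9) = 5*(545 + 4*(-11))/(136 - 11) - (-10)/(-54 - 1*9) = 5*(545 - 44)/125 - (-10)/(-54 - 9) = 5*(1/125)*501 - (-10)/(-63) = 501/25 - (-10)*(-1)/63 = 501/25 - 1*10/63 = 501/25 - 10/63 = 31313/1575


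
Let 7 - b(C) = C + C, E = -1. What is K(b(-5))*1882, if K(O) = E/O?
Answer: -1882/17 ≈ -110.71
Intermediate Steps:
b(C) = 7 - 2*C (b(C) = 7 - (C + C) = 7 - 2*C)
K(O) = -1/O
K(b(-5))*1882 = -1/(7 - 2*(-5))*1882 = -1/(7 + 10)*1882 = -1/17*1882 = -1882/17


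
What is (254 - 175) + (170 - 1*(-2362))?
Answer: 2611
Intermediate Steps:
(254 - 175) + (170 - 1*(-2362)) = 79 + (170 + 2362) = 79 + 2532 = 2611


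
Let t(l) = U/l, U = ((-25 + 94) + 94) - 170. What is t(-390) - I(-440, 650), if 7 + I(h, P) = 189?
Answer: -70973/390 ≈ -181.98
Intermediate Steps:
I(h, P) = 182 (I(h, P) = -7 + 189 = 182)
U = -7 (U = (69 + 94) - 170 = 163 - 170 = -7)
t(l) = -7/l
t(-390) - I(-440, 650) = -7/(-390) - 1*182 = -7*(-1/390) - 182 = 7/390 - 182 = -70973/390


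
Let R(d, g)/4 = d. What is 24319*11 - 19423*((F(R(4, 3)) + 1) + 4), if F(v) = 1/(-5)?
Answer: 871393/5 ≈ 1.7428e+5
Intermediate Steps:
R(d, g) = 4*d
F(v) = -⅕
24319*11 - 19423*((F(R(4, 3)) + 1) + 4) = 24319*11 - 19423*((-⅕ + 1) + 4) = 267509 - 19423*(⅘ + 4) = 267509 - 19423*24/5 = 267509 - 1*466152/5 = 267509 - 466152/5 = 871393/5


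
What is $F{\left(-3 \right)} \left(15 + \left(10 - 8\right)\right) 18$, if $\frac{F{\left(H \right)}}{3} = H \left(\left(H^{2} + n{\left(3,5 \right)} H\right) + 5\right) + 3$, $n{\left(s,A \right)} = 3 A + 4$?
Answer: $121176$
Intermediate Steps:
$n{\left(s,A \right)} = 4 + 3 A$
$F{\left(H \right)} = 9 + 3 H \left(5 + H^{2} + 19 H\right)$ ($F{\left(H \right)} = 3 \left(H \left(\left(H^{2} + \left(4 + 3 \cdot 5\right) H\right) + 5\right) + 3\right) = 3 \left(H \left(\left(H^{2} + \left(4 + 15\right) H\right) + 5\right) + 3\right) = 3 \left(H \left(\left(H^{2} + 19 H\right) + 5\right) + 3\right) = 3 \left(H \left(5 + H^{2} + 19 H\right) + 3\right) = 3 \left(3 + H \left(5 + H^{2} + 19 H\right)\right) = 9 + 3 H \left(5 + H^{2} + 19 H\right)$)
$F{\left(-3 \right)} \left(15 + \left(10 - 8\right)\right) 18 = \left(9 + 3 \left(-3\right)^{3} + 15 \left(-3\right) + 57 \left(-3\right)^{2}\right) \left(15 + \left(10 - 8\right)\right) 18 = \left(9 + 3 \left(-27\right) - 45 + 57 \cdot 9\right) \left(15 + \left(10 - 8\right)\right) 18 = \left(9 - 81 - 45 + 513\right) \left(15 + 2\right) 18 = 396 \cdot 17 \cdot 18 = 396 \cdot 306 = 121176$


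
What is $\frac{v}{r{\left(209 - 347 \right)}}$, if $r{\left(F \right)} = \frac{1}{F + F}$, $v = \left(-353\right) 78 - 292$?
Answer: $7679976$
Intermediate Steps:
$v = -27826$ ($v = -27534 - 292 = -27826$)
$r{\left(F \right)} = \frac{1}{2 F}$
$\frac{v}{r{\left(209 - 347 \right)}} = - \frac{27826}{\frac{1}{2} \frac{1}{209 - 347}} = - \frac{27826}{\frac{1}{2} \frac{1}{-138}} = - \frac{27826}{\frac{1}{2} \left(- \frac{1}{138}\right)} = - \frac{27826}{- \frac{1}{276}} = \left(-27826\right) \left(-276\right) = 7679976$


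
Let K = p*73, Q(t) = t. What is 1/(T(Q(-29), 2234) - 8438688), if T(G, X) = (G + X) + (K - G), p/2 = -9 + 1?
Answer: -1/8437622 ≈ -1.1852e-7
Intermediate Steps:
p = -16 (p = 2*(-9 + 1) = 2*(-8) = -16)
K = -1168 (K = -16*73 = -1168)
T(G, X) = -1168 + X (T(G, X) = (G + X) + (-1168 - G) = -1168 + X)
1/(T(Q(-29), 2234) - 8438688) = 1/((-1168 + 2234) - 8438688) = 1/(1066 - 8438688) = 1/(-8437622) = -1/8437622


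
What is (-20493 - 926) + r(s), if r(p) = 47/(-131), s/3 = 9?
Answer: -2805936/131 ≈ -21419.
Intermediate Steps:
s = 27 (s = 3*9 = 27)
r(p) = -47/131 (r(p) = 47*(-1/131) = -47/131)
(-20493 - 926) + r(s) = (-20493 - 926) - 47/131 = -21419 - 47/131 = -2805936/131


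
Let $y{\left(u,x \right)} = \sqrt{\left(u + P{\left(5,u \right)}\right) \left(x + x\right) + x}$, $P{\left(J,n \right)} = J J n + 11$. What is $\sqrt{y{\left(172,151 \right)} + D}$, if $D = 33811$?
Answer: $\sqrt{33811 + 7 \sqrt{27633}} \approx 187.02$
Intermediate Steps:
$P{\left(J,n \right)} = 11 + n J^{2}$ ($P{\left(J,n \right)} = J^{2} n + 11 = n J^{2} + 11 = 11 + n J^{2}$)
$y{\left(u,x \right)} = \sqrt{x + 2 x \left(11 + 26 u\right)}$ ($y{\left(u,x \right)} = \sqrt{\left(u + \left(11 + u 5^{2}\right)\right) \left(x + x\right) + x} = \sqrt{\left(u + \left(11 + u 25\right)\right) 2 x + x} = \sqrt{\left(u + \left(11 + 25 u\right)\right) 2 x + x} = \sqrt{\left(11 + 26 u\right) 2 x + x} = \sqrt{2 x \left(11 + 26 u\right) + x} = \sqrt{x + 2 x \left(11 + 26 u\right)}$)
$\sqrt{y{\left(172,151 \right)} + D} = \sqrt{\sqrt{151 \left(23 + 52 \cdot 172\right)} + 33811} = \sqrt{\sqrt{151 \left(23 + 8944\right)} + 33811} = \sqrt{\sqrt{151 \cdot 8967} + 33811} = \sqrt{\sqrt{1354017} + 33811} = \sqrt{7 \sqrt{27633} + 33811} = \sqrt{33811 + 7 \sqrt{27633}}$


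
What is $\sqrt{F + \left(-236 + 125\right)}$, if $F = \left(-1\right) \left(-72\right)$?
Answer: $i \sqrt{39} \approx 6.245 i$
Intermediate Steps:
$F = 72$
$\sqrt{F + \left(-236 + 125\right)} = \sqrt{72 + \left(-236 + 125\right)} = \sqrt{72 - 111} = \sqrt{-39} = i \sqrt{39}$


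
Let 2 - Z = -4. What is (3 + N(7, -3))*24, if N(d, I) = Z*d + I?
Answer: 1008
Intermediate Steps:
Z = 6 (Z = 2 - 1*(-4) = 2 + 4 = 6)
N(d, I) = I + 6*d (N(d, I) = 6*d + I = I + 6*d)
(3 + N(7, -3))*24 = (3 + (-3 + 6*7))*24 = (3 + (-3 + 42))*24 = (3 + 39)*24 = 42*24 = 1008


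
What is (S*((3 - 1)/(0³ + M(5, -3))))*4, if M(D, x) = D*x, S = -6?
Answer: 16/5 ≈ 3.2000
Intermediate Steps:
(S*((3 - 1)/(0³ + M(5, -3))))*4 = -6*(3 - 1)/(0³ + 5*(-3))*4 = -12/(0 - 15)*4 = -12/(-15)*4 = -12*(-1)/15*4 = -6*(-2/15)*4 = (⅘)*4 = 16/5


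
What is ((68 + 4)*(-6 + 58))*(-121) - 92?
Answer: -453116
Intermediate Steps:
((68 + 4)*(-6 + 58))*(-121) - 92 = (72*52)*(-121) - 92 = 3744*(-121) - 92 = -453024 - 92 = -453116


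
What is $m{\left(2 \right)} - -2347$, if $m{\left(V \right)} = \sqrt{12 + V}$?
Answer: $2347 + \sqrt{14} \approx 2350.7$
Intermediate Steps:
$m{\left(2 \right)} - -2347 = \sqrt{12 + 2} - -2347 = \sqrt{14} + 2347 = 2347 + \sqrt{14}$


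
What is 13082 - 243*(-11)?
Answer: 15755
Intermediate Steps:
13082 - 243*(-11) = 13082 - 1*(-2673) = 13082 + 2673 = 15755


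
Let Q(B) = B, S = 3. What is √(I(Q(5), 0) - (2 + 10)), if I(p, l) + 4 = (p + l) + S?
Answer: 2*I*√2 ≈ 2.8284*I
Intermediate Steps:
I(p, l) = -1 + l + p (I(p, l) = -4 + ((p + l) + 3) = -4 + ((l + p) + 3) = -4 + (3 + l + p) = -1 + l + p)
√(I(Q(5), 0) - (2 + 10)) = √((-1 + 0 + 5) - (2 + 10)) = √(4 - 1*12) = √(4 - 12) = √(-8) = 2*I*√2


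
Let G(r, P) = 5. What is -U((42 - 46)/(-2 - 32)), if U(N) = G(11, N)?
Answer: -5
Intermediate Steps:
U(N) = 5
-U((42 - 46)/(-2 - 32)) = -1*5 = -5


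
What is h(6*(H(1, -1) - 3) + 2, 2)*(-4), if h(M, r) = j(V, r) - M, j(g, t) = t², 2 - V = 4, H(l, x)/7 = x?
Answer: -248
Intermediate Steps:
H(l, x) = 7*x
V = -2 (V = 2 - 1*4 = 2 - 4 = -2)
h(M, r) = r² - M
h(6*(H(1, -1) - 3) + 2, 2)*(-4) = (2² - (6*(7*(-1) - 3) + 2))*(-4) = (4 - (6*(-7 - 3) + 2))*(-4) = (4 - (6*(-10) + 2))*(-4) = (4 - (-60 + 2))*(-4) = (4 - 1*(-58))*(-4) = (4 + 58)*(-4) = 62*(-4) = -248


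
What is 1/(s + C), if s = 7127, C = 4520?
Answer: 1/11647 ≈ 8.5859e-5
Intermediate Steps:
1/(s + C) = 1/(7127 + 4520) = 1/11647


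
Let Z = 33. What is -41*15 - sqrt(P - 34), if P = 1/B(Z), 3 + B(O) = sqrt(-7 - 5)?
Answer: -615 - sqrt(-(103 - 68*I*sqrt(3))/(3 - 2*I*sqrt(3))) ≈ -615.01 + 5.8432*I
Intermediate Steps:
B(O) = -3 + 2*I*sqrt(3) (B(O) = -3 + sqrt(-7 - 5) = -3 + sqrt(-12) = -3 + 2*I*sqrt(3))
P = 1/(-3 + 2*I*sqrt(3)) ≈ -0.14286 - 0.16496*I
-41*15 - sqrt(P - 34) = -41*15 - sqrt((-1/7 - 2*I*sqrt(3)/21) - 34) = -615 - sqrt(-239/7 - 2*I*sqrt(3)/21)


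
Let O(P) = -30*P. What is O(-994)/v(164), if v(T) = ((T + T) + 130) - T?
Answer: 710/7 ≈ 101.43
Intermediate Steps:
v(T) = 130 + T (v(T) = (2*T + 130) - T = (130 + 2*T) - T = 130 + T)
O(P) = -30*P
O(-994)/v(164) = (-30*(-994))/(130 + 164) = 29820/294 = 29820*(1/294) = 710/7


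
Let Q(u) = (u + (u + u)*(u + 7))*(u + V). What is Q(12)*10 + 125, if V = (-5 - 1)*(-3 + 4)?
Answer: 28205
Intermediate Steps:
V = -6 (V = -6*1 = -6)
Q(u) = (-6 + u)*(u + 2*u*(7 + u)) (Q(u) = (u + (u + u)*(u + 7))*(u - 6) = (u + (2*u)*(7 + u))*(-6 + u) = (u + 2*u*(7 + u))*(-6 + u) = (-6 + u)*(u + 2*u*(7 + u)))
Q(12)*10 + 125 = (12*(-90 + 2*12² + 3*12))*10 + 125 = (12*(-90 + 2*144 + 36))*10 + 125 = (12*(-90 + 288 + 36))*10 + 125 = (12*234)*10 + 125 = 2808*10 + 125 = 28080 + 125 = 28205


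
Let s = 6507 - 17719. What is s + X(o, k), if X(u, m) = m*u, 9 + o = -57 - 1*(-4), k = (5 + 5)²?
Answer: -17412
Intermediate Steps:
k = 100 (k = 10² = 100)
o = -62 (o = -9 + (-57 - 1*(-4)) = -9 + (-57 + 4) = -9 - 53 = -62)
s = -11212
s + X(o, k) = -11212 + 100*(-62) = -11212 - 6200 = -17412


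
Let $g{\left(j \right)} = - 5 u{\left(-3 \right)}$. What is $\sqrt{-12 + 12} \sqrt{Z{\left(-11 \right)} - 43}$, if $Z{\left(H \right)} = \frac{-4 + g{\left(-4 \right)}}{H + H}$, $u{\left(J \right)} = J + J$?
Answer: $0$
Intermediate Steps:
$u{\left(J \right)} = 2 J$
$g{\left(j \right)} = 30$ ($g{\left(j \right)} = - 5 \cdot 2 \left(-3\right) = \left(-5\right) \left(-6\right) = 30$)
$Z{\left(H \right)} = \frac{13}{H}$ ($Z{\left(H \right)} = \frac{-4 + 30}{H + H} = \frac{26}{2 H} = 26 \frac{1}{2 H} = \frac{13}{H}$)
$\sqrt{-12 + 12} \sqrt{Z{\left(-11 \right)} - 43} = \sqrt{-12 + 12} \sqrt{\frac{13}{-11} - 43} = \sqrt{0} \sqrt{13 \left(- \frac{1}{11}\right) - 43} = 0 \sqrt{- \frac{13}{11} - 43} = 0 \sqrt{- \frac{486}{11}} = 0 \frac{9 i \sqrt{66}}{11} = 0$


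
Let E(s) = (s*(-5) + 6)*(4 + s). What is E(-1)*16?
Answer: 528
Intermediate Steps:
E(s) = (4 + s)*(6 - 5*s) (E(s) = (-5*s + 6)*(4 + s) = (6 - 5*s)*(4 + s) = (4 + s)*(6 - 5*s))
E(-1)*16 = (24 - 14*(-1) - 5*(-1)²)*16 = (24 + 14 - 5*1)*16 = (24 + 14 - 5)*16 = 33*16 = 528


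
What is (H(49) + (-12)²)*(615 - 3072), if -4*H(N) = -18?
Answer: -729729/2 ≈ -3.6486e+5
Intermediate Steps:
H(N) = 9/2 (H(N) = -¼*(-18) = 9/2)
(H(49) + (-12)²)*(615 - 3072) = (9/2 + (-12)²)*(615 - 3072) = (9/2 + 144)*(-2457) = (297/2)*(-2457) = -729729/2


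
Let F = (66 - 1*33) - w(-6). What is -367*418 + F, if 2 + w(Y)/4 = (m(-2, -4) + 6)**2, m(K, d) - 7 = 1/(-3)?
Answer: -1386061/9 ≈ -1.5401e+5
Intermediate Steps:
m(K, d) = 20/3 (m(K, d) = 7 + 1/(-3) = 7 - 1/3 = 20/3)
w(Y) = 5704/9 (w(Y) = -8 + 4*(20/3 + 6)**2 = -8 + 4*(38/3)**2 = -8 + 4*(1444/9) = -8 + 5776/9 = 5704/9)
F = -5407/9 (F = (66 - 1*33) - 1*5704/9 = (66 - 33) - 5704/9 = 33 - 5704/9 = -5407/9 ≈ -600.78)
-367*418 + F = -367*418 - 5407/9 = -153406 - 5407/9 = -1386061/9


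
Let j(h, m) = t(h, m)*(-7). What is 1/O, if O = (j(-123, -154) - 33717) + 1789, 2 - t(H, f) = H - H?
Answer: -1/31942 ≈ -3.1307e-5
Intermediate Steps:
t(H, f) = 2 (t(H, f) = 2 - (H - H) = 2 - 1*0 = 2 + 0 = 2)
j(h, m) = -14 (j(h, m) = 2*(-7) = -14)
O = -31942 (O = (-14 - 33717) + 1789 = -33731 + 1789 = -31942)
1/O = 1/(-31942) = -1/31942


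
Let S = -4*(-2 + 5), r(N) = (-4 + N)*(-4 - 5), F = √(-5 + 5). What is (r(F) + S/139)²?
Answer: 24920064/19321 ≈ 1289.8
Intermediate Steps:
F = 0 (F = √0 = 0)
r(N) = 36 - 9*N (r(N) = (-4 + N)*(-9) = 36 - 9*N)
S = -12 (S = -4*3 = -12)
(r(F) + S/139)² = ((36 - 9*0) - 12/139)² = ((36 + 0) - 12*1/139)² = (36 - 12/139)² = (4992/139)² = 24920064/19321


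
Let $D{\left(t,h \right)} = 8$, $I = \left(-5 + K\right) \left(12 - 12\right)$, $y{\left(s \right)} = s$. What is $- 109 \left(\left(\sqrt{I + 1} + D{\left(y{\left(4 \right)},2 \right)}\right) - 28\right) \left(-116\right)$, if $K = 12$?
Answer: $-240236$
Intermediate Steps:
$I = 0$ ($I = \left(-5 + 12\right) \left(12 - 12\right) = 7 \cdot 0 = 0$)
$- 109 \left(\left(\sqrt{I + 1} + D{\left(y{\left(4 \right)},2 \right)}\right) - 28\right) \left(-116\right) = - 109 \left(\left(\sqrt{0 + 1} + 8\right) - 28\right) \left(-116\right) = - 109 \left(\left(\sqrt{1} + 8\right) - 28\right) \left(-116\right) = - 109 \left(\left(1 + 8\right) - 28\right) \left(-116\right) = - 109 \left(9 - 28\right) \left(-116\right) = \left(-109\right) \left(-19\right) \left(-116\right) = 2071 \left(-116\right) = -240236$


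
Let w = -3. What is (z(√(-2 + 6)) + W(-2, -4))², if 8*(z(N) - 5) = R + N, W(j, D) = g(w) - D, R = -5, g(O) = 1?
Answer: 5929/64 ≈ 92.641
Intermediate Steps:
W(j, D) = 1 - D
z(N) = 35/8 + N/8 (z(N) = 5 + (-5 + N)/8 = 5 + (-5/8 + N/8) = 35/8 + N/8)
(z(√(-2 + 6)) + W(-2, -4))² = ((35/8 + √(-2 + 6)/8) + (1 - 1*(-4)))² = ((35/8 + √4/8) + (1 + 4))² = ((35/8 + (⅛)*2) + 5)² = ((35/8 + ¼) + 5)² = (37/8 + 5)² = (77/8)² = 5929/64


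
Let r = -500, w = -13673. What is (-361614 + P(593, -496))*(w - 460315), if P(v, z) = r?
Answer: 171637690632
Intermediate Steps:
P(v, z) = -500
(-361614 + P(593, -496))*(w - 460315) = (-361614 - 500)*(-13673 - 460315) = -362114*(-473988) = 171637690632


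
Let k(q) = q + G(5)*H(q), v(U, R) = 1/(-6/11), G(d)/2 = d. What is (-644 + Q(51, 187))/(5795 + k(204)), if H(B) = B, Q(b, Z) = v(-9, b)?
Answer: -3875/48234 ≈ -0.080338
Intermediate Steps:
G(d) = 2*d
v(U, R) = -11/6 (v(U, R) = 1/(-6*1/11) = 1/(-6/11) = -11/6)
Q(b, Z) = -11/6
k(q) = 11*q (k(q) = q + (2*5)*q = q + 10*q = 11*q)
(-644 + Q(51, 187))/(5795 + k(204)) = (-644 - 11/6)/(5795 + 11*204) = -3875/(6*(5795 + 2244)) = -3875/6/8039 = -3875/6*1/8039 = -3875/48234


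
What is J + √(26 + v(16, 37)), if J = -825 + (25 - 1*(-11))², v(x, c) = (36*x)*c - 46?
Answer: 471 + 2*√5323 ≈ 616.92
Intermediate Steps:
v(x, c) = -46 + 36*c*x (v(x, c) = 36*c*x - 46 = -46 + 36*c*x)
J = 471 (J = -825 + (25 + 11)² = -825 + 36² = -825 + 1296 = 471)
J + √(26 + v(16, 37)) = 471 + √(26 + (-46 + 36*37*16)) = 471 + √(26 + (-46 + 21312)) = 471 + √(26 + 21266) = 471 + √21292 = 471 + 2*√5323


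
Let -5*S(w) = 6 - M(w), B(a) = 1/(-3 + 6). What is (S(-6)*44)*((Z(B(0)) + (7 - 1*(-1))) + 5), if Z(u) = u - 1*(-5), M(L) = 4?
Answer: -968/3 ≈ -322.67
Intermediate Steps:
B(a) = ⅓ (B(a) = 1/3 = ⅓)
Z(u) = 5 + u (Z(u) = u + 5 = 5 + u)
S(w) = -⅖ (S(w) = -(6 - 1*4)/5 = -(6 - 4)/5 = -⅕*2 = -⅖)
(S(-6)*44)*((Z(B(0)) + (7 - 1*(-1))) + 5) = (-⅖*44)*(((5 + ⅓) + (7 - 1*(-1))) + 5) = -88*((16/3 + (7 + 1)) + 5)/5 = -88*((16/3 + 8) + 5)/5 = -88*(40/3 + 5)/5 = -88/5*55/3 = -968/3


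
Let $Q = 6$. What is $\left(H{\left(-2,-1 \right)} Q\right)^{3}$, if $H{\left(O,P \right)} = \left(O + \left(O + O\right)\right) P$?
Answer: $46656$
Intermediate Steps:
$H{\left(O,P \right)} = 3 O P$ ($H{\left(O,P \right)} = \left(O + 2 O\right) P = 3 O P$)
$\left(H{\left(-2,-1 \right)} Q\right)^{3} = \left(3 \left(-2\right) \left(-1\right) 6\right)^{3} = \left(6 \cdot 6\right)^{3} = 36^{3} = 46656$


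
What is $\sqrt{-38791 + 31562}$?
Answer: $i \sqrt{7229} \approx 85.024 i$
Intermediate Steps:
$\sqrt{-38791 + 31562} = \sqrt{-7229} = i \sqrt{7229}$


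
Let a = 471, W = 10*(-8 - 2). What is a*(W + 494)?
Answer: 185574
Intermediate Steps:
W = -100 (W = 10*(-10) = -100)
a*(W + 494) = 471*(-100 + 494) = 471*394 = 185574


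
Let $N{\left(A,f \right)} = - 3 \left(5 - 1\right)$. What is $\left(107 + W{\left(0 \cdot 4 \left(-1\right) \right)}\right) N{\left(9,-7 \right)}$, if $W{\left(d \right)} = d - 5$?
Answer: $-1224$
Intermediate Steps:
$N{\left(A,f \right)} = -12$ ($N{\left(A,f \right)} = \left(-3\right) 4 = -12$)
$W{\left(d \right)} = -5 + d$
$\left(107 + W{\left(0 \cdot 4 \left(-1\right) \right)}\right) N{\left(9,-7 \right)} = \left(107 - \left(5 - 0 \cdot 4 \left(-1\right)\right)\right) \left(-12\right) = \left(107 + \left(-5 + 0 \left(-1\right)\right)\right) \left(-12\right) = \left(107 + \left(-5 + 0\right)\right) \left(-12\right) = \left(107 - 5\right) \left(-12\right) = 102 \left(-12\right) = -1224$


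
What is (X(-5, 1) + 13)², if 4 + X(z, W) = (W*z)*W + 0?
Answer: 16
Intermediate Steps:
X(z, W) = -4 + z*W² (X(z, W) = -4 + ((W*z)*W + 0) = -4 + (z*W² + 0) = -4 + z*W²)
(X(-5, 1) + 13)² = ((-4 - 5*1²) + 13)² = ((-4 - 5*1) + 13)² = ((-4 - 5) + 13)² = (-9 + 13)² = 4² = 16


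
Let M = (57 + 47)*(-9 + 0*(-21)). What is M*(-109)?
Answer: 102024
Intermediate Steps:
M = -936 (M = 104*(-9 + 0) = 104*(-9) = -936)
M*(-109) = -936*(-109) = 102024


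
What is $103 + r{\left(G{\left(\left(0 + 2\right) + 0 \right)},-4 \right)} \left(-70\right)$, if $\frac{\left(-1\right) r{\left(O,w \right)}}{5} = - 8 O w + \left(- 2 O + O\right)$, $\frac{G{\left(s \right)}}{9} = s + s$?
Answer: $390703$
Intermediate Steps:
$G{\left(s \right)} = 18 s$ ($G{\left(s \right)} = 9 \left(s + s\right) = 9 \cdot 2 s = 18 s$)
$r{\left(O,w \right)} = 5 O + 40 O w$ ($r{\left(O,w \right)} = - 5 \left(- 8 O w + \left(- 2 O + O\right)\right) = - 5 \left(- 8 O w - O\right) = - 5 \left(- O - 8 O w\right) = 5 O + 40 O w$)
$103 + r{\left(G{\left(\left(0 + 2\right) + 0 \right)},-4 \right)} \left(-70\right) = 103 + 5 \cdot 18 \left(\left(0 + 2\right) + 0\right) \left(1 + 8 \left(-4\right)\right) \left(-70\right) = 103 + 5 \cdot 18 \left(2 + 0\right) \left(1 - 32\right) \left(-70\right) = 103 + 5 \cdot 18 \cdot 2 \left(-31\right) \left(-70\right) = 103 + 5 \cdot 36 \left(-31\right) \left(-70\right) = 103 - -390600 = 103 + 390600 = 390703$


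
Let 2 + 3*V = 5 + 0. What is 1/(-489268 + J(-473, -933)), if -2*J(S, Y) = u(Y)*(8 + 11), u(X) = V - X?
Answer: -1/498141 ≈ -2.0075e-6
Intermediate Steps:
V = 1 (V = -⅔ + (5 + 0)/3 = -⅔ + (⅓)*5 = -⅔ + 5/3 = 1)
u(X) = 1 - X
J(S, Y) = -19/2 + 19*Y/2 (J(S, Y) = -(1 - Y)*(8 + 11)/2 = -(1 - Y)*19/2 = -(19 - 19*Y)/2 = -19/2 + 19*Y/2)
1/(-489268 + J(-473, -933)) = 1/(-489268 + (-19/2 + (19/2)*(-933))) = 1/(-489268 + (-19/2 - 17727/2)) = 1/(-489268 - 8873) = 1/(-498141) = -1/498141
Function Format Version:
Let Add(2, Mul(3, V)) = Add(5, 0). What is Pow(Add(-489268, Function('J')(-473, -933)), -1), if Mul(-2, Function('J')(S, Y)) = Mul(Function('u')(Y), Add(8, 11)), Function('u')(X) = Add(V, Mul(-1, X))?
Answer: Rational(-1, 498141) ≈ -2.0075e-6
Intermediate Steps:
V = 1 (V = Add(Rational(-2, 3), Mul(Rational(1, 3), Add(5, 0))) = Add(Rational(-2, 3), Mul(Rational(1, 3), 5)) = Add(Rational(-2, 3), Rational(5, 3)) = 1)
Function('u')(X) = Add(1, Mul(-1, X))
Function('J')(S, Y) = Add(Rational(-19, 2), Mul(Rational(19, 2), Y)) (Function('J')(S, Y) = Mul(Rational(-1, 2), Mul(Add(1, Mul(-1, Y)), Add(8, 11))) = Mul(Rational(-1, 2), Mul(Add(1, Mul(-1, Y)), 19)) = Mul(Rational(-1, 2), Add(19, Mul(-19, Y))) = Add(Rational(-19, 2), Mul(Rational(19, 2), Y)))
Pow(Add(-489268, Function('J')(-473, -933)), -1) = Pow(Add(-489268, Add(Rational(-19, 2), Mul(Rational(19, 2), -933))), -1) = Pow(Add(-489268, Add(Rational(-19, 2), Rational(-17727, 2))), -1) = Pow(Add(-489268, -8873), -1) = Pow(-498141, -1) = Rational(-1, 498141)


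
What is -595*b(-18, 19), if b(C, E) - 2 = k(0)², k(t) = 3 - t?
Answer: -6545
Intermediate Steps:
b(C, E) = 11 (b(C, E) = 2 + (3 - 1*0)² = 2 + (3 + 0)² = 2 + 3² = 2 + 9 = 11)
-595*b(-18, 19) = -595*11 = -6545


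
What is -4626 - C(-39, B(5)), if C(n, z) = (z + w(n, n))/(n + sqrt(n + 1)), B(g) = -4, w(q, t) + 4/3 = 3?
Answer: -7212025/1559 - 7*I*sqrt(38)/4677 ≈ -4626.1 - 0.0092262*I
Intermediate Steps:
w(q, t) = 5/3 (w(q, t) = -4/3 + 3 = 5/3)
C(n, z) = (5/3 + z)/(n + sqrt(1 + n)) (C(n, z) = (z + 5/3)/(n + sqrt(n + 1)) = (5/3 + z)/(n + sqrt(1 + n)))
-4626 - C(-39, B(5)) = -4626 - (5/3 - 4)/(-39 + sqrt(1 - 39)) = -4626 - (-7)/((-39 + sqrt(-38))*3) = -4626 - (-7)/((-39 + I*sqrt(38))*3) = -4626 - (-7)/(3*(-39 + I*sqrt(38))) = -4626 + 7/(3*(-39 + I*sqrt(38)))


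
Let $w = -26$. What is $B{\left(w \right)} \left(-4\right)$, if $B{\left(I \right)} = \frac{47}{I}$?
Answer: $\frac{94}{13} \approx 7.2308$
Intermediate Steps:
$B{\left(w \right)} \left(-4\right) = \frac{47}{-26} \left(-4\right) = 47 \left(- \frac{1}{26}\right) \left(-4\right) = \left(- \frac{47}{26}\right) \left(-4\right) = \frac{94}{13}$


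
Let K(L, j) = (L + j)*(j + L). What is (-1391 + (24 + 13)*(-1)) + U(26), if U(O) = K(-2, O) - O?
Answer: -878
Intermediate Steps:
K(L, j) = (L + j)² (K(L, j) = (L + j)*(L + j) = (L + j)²)
U(O) = (-2 + O)² - O
(-1391 + (24 + 13)*(-1)) + U(26) = (-1391 + (24 + 13)*(-1)) + ((-2 + 26)² - 1*26) = (-1391 + 37*(-1)) + (24² - 26) = (-1391 - 37) + (576 - 26) = -1428 + 550 = -878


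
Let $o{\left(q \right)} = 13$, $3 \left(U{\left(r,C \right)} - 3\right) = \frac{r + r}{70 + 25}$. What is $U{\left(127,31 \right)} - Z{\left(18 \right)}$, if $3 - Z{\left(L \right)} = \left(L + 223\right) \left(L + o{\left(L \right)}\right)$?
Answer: $\frac{2129489}{285} \approx 7471.9$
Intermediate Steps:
$U{\left(r,C \right)} = 3 + \frac{2 r}{285}$ ($U{\left(r,C \right)} = 3 + \frac{\left(r + r\right) \frac{1}{70 + 25}}{3} = 3 + \frac{2 r \frac{1}{95}}{3} = 3 + \frac{\frac{2}{95} r}{3} = 3 + \frac{2 r}{285}$)
$Z{\left(L \right)} = 3 - \left(13 + L\right) \left(223 + L\right)$ ($Z{\left(L \right)} = 3 - \left(L + 223\right) \left(L + 13\right) = 3 - \left(223 + L\right) \left(13 + L\right) = 3 - \left(13 + L\right) \left(223 + L\right)$)
$U{\left(127,31 \right)} - Z{\left(18 \right)} = \left(3 + \frac{2}{285} \cdot 127\right) - \left(-2896 - 18^{2} - 4248\right) = \left(3 + \frac{254}{285}\right) - \left(-2896 - 324 - 4248\right) = \frac{1109}{285} - \left(-2896 - 324 - 4248\right) = \frac{1109}{285} - -7468 = \frac{1109}{285} + 7468 = \frac{2129489}{285}$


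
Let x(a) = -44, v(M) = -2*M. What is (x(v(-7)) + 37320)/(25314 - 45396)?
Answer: -18638/10041 ≈ -1.8562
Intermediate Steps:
(x(v(-7)) + 37320)/(25314 - 45396) = (-44 + 37320)/(25314 - 45396) = 37276/(-20082) = 37276*(-1/20082) = -18638/10041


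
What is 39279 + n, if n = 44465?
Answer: 83744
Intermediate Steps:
39279 + n = 39279 + 44465 = 83744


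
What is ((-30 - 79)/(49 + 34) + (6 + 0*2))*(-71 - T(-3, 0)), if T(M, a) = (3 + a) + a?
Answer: -28786/83 ≈ -346.82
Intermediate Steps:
T(M, a) = 3 + 2*a
((-30 - 79)/(49 + 34) + (6 + 0*2))*(-71 - T(-3, 0)) = ((-30 - 79)/(49 + 34) + (6 + 0*2))*(-71 - (3 + 2*0)) = (-109/83 + (6 + 0))*(-71 - (3 + 0)) = (-109*1/83 + 6)*(-71 - 1*3) = (-109/83 + 6)*(-71 - 3) = (389/83)*(-74) = -28786/83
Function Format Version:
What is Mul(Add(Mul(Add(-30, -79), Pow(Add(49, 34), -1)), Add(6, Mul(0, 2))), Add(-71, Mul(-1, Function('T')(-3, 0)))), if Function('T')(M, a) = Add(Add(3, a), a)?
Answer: Rational(-28786, 83) ≈ -346.82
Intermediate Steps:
Function('T')(M, a) = Add(3, Mul(2, a))
Mul(Add(Mul(Add(-30, -79), Pow(Add(49, 34), -1)), Add(6, Mul(0, 2))), Add(-71, Mul(-1, Function('T')(-3, 0)))) = Mul(Add(Mul(Add(-30, -79), Pow(Add(49, 34), -1)), Add(6, Mul(0, 2))), Add(-71, Mul(-1, Add(3, Mul(2, 0))))) = Mul(Add(Mul(-109, Pow(83, -1)), Add(6, 0)), Add(-71, Mul(-1, Add(3, 0)))) = Mul(Add(Mul(-109, Rational(1, 83)), 6), Add(-71, Mul(-1, 3))) = Mul(Add(Rational(-109, 83), 6), Add(-71, -3)) = Mul(Rational(389, 83), -74) = Rational(-28786, 83)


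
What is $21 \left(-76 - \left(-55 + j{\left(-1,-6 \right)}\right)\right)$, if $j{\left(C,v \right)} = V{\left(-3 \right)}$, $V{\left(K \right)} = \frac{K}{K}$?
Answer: $-462$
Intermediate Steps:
$V{\left(K \right)} = 1$
$j{\left(C,v \right)} = 1$
$21 \left(-76 - \left(-55 + j{\left(-1,-6 \right)}\right)\right) = 21 \left(-76 + \left(55 - 1\right)\right) = 21 \left(-76 + 54\right) = 21 \left(-22\right) = -462$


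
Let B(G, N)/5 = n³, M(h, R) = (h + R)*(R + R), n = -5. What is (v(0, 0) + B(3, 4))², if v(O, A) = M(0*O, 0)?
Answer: 390625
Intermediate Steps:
M(h, R) = 2*R*(R + h) (M(h, R) = (R + h)*(2*R) = 2*R*(R + h))
v(O, A) = 0 (v(O, A) = 2*0*(0 + 0*O) = 2*0*(0 + 0) = 2*0*0 = 0)
B(G, N) = -625 (B(G, N) = 5*(-5)³ = 5*(-125) = -625)
(v(0, 0) + B(3, 4))² = (0 - 625)² = (-625)² = 390625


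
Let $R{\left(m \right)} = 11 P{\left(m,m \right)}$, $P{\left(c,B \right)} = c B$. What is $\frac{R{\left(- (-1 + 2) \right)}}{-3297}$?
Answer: $- \frac{11}{3297} \approx -0.0033364$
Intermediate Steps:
$P{\left(c,B \right)} = B c$
$R{\left(m \right)} = 11 m^{2}$ ($R{\left(m \right)} = 11 m m = 11 m^{2}$)
$\frac{R{\left(- (-1 + 2) \right)}}{-3297} = \frac{11 \left(- (-1 + 2)\right)^{2}}{-3297} = 11 \left(\left(-1\right) 1\right)^{2} \left(- \frac{1}{3297}\right) = 11 \left(-1\right)^{2} \left(- \frac{1}{3297}\right) = 11 \cdot 1 \left(- \frac{1}{3297}\right) = 11 \left(- \frac{1}{3297}\right) = - \frac{11}{3297}$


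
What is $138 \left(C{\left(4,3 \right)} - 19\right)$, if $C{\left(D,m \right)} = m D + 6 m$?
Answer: $1518$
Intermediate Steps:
$C{\left(D,m \right)} = 6 m + D m$ ($C{\left(D,m \right)} = D m + 6 m = 6 m + D m$)
$138 \left(C{\left(4,3 \right)} - 19\right) = 138 \left(3 \left(6 + 4\right) - 19\right) = 138 \left(3 \cdot 10 - 19\right) = 138 \left(30 - 19\right) = 138 \cdot 11 = 1518$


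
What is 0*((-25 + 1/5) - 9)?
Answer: 0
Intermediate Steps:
0*((-25 + 1/5) - 9) = 0*((-25 + ⅕) - 9) = 0*(-124/5 - 9) = 0*(-169/5) = 0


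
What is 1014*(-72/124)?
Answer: -18252/31 ≈ -588.77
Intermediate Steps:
1014*(-72/124) = 1014*(-72*1/124) = 1014*(-18/31) = -18252/31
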